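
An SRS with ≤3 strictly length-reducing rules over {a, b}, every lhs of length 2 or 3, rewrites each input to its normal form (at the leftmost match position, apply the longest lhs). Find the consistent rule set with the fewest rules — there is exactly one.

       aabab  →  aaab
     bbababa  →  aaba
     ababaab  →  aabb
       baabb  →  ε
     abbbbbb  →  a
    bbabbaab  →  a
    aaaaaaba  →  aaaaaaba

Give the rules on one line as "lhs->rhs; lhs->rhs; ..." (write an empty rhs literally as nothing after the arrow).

  | aabab => aaab
  | bbababa => bababa => ababa => aaba
  | ababaab => aabaab => aabb
  | baabb => bbb => ε

baa->b; bab->ab; bbb->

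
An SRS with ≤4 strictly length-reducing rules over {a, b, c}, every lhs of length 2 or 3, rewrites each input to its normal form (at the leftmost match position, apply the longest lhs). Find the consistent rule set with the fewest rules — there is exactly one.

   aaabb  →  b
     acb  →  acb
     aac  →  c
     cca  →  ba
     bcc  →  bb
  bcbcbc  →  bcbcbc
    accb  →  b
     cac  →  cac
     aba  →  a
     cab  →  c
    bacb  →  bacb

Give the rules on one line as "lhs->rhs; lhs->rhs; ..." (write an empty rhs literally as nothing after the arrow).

aa->; ab->; cc->b

  | aaabb => abb => b
  | acb
  | aac => c
  | cca => ba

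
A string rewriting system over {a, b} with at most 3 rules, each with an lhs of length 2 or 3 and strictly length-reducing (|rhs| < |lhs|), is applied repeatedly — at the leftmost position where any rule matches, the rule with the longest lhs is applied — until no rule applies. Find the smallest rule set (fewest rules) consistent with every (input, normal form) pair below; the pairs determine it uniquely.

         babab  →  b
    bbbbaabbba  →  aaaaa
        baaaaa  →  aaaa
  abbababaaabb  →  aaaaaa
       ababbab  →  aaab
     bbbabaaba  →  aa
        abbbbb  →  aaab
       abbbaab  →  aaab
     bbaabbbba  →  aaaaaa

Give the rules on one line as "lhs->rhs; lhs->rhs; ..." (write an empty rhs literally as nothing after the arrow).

ba->; bb->a

  | babab => bab => b
  | bbbbaabbba => abbaabbba => aaaabbba => aaaaaba => aaaaa
  | baaaaa => aaaa
  | abbababaaabb => aaababaaabb => aaabaaabb => aaaaabb => aaaaaa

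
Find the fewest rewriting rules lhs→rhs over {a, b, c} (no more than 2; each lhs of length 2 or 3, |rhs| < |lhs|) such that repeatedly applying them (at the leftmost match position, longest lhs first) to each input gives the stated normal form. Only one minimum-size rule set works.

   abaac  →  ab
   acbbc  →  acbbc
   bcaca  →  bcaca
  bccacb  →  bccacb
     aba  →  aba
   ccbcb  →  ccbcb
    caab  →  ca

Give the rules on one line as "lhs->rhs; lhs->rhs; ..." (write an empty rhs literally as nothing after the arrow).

  | abaac => ab
  | acbbc
  | bcaca
  | bccacb

aab->a; aac->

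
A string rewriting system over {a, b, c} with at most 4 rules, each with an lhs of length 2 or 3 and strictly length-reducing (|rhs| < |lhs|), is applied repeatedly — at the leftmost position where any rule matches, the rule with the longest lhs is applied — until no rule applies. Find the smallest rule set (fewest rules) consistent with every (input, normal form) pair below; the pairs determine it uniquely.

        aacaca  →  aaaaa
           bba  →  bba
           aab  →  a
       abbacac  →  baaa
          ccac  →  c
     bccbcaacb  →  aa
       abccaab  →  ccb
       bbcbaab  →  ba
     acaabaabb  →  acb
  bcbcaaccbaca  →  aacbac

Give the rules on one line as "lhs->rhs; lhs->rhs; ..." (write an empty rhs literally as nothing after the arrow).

ab->; bc->a; ca->c; cac->aa

  | aacaca => aaaaa
  | bba
  | aab => a
  | abbacac => bacac => baaa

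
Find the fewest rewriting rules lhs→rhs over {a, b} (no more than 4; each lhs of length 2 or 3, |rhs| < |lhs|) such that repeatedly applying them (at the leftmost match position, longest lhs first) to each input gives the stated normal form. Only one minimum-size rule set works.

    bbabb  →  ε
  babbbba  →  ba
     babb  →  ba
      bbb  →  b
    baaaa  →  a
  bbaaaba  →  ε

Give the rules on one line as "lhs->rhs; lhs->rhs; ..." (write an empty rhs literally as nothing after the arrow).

aa->b; bb->; bba->

  | bbabb => bb => ε
  | babbbba => babba => ba
  | babb => ba
  | bbb => b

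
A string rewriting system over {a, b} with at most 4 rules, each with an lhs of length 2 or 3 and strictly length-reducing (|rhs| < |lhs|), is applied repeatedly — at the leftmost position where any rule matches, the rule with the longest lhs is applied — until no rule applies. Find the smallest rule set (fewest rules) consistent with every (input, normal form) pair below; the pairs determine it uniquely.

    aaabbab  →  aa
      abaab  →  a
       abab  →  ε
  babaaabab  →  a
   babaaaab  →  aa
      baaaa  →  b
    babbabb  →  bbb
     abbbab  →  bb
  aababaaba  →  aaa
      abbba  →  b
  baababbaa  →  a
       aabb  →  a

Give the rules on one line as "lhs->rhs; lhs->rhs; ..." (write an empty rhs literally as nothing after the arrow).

  | aaabbab => aaab => aa
  | abaab => aab => a
  | abab => ab => ε
  | babaaabab => bbaaabab => aabab => aab => a

ab->; abb->; ba->b; bba->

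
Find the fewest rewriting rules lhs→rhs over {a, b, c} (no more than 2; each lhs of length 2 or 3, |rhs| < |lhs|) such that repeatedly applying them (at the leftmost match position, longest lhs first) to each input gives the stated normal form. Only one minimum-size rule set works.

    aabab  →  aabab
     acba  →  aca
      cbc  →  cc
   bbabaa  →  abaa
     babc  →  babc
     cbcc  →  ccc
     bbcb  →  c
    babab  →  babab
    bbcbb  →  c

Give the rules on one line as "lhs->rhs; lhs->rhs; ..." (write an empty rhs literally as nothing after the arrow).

bb->; cb->c

  | aabab
  | acba => aca
  | cbc => cc
  | bbabaa => abaa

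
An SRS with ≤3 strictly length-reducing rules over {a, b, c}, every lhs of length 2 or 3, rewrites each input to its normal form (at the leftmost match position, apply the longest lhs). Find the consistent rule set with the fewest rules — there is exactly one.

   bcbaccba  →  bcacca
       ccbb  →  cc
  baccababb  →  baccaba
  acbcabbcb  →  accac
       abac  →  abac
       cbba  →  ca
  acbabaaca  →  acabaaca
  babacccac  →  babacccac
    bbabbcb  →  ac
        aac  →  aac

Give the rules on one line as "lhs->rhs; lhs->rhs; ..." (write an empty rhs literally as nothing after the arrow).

  | bcbaccba => bcaccba => bcacca
  | ccbb => ccb => cc
  | baccababb => baccaba
  | acbcabbcb => accabbcb => accacb => accac

bb->; cb->c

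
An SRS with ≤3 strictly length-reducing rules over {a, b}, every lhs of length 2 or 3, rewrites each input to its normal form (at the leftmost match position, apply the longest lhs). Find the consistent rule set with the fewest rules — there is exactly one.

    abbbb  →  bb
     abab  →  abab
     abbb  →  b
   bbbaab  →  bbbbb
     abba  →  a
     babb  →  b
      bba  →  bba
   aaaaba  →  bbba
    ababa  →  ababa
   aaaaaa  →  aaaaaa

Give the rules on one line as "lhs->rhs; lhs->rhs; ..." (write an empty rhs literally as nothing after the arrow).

  | abbbb => bb
  | abab
  | abbb => b
  | bbbaab => bbbbb

aab->bb; abb->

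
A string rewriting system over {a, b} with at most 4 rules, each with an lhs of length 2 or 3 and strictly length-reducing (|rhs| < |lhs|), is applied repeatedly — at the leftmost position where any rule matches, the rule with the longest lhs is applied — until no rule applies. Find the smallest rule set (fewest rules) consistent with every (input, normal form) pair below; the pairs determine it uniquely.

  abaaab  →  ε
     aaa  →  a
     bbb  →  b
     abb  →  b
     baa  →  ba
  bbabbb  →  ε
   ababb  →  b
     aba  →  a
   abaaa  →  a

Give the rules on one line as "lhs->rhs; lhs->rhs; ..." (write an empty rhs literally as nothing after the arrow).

  | abaaab => aaab => aab => ab => ε
  | aaa => aa => a
  | bbb => b
  | abb => b

aa->a; ab->; bb->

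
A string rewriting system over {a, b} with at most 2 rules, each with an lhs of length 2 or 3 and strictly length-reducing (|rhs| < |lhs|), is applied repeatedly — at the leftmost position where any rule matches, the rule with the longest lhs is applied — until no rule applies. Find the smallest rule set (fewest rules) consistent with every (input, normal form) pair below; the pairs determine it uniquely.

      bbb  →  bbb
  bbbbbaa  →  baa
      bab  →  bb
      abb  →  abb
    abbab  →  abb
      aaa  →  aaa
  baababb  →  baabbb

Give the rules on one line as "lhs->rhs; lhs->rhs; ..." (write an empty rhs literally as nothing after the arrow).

  | bbb
  | bbbbbaa => bbbbaa => bbbaa => bbaa => baa
  | bab => bb
  | abb

bab->bb; bba->ba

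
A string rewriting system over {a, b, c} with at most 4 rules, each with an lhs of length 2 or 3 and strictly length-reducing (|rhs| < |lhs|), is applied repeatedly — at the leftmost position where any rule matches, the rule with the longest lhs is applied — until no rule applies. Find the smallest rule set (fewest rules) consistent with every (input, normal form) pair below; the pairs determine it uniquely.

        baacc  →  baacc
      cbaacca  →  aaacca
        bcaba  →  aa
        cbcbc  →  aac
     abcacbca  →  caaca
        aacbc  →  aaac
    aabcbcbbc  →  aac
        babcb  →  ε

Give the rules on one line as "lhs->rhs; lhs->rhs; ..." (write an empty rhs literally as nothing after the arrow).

ab->; bc->a; cb->a

  | baacc
  | cbaacca => aaacca
  | bcaba => aaba => aa
  | cbcbc => acbc => aac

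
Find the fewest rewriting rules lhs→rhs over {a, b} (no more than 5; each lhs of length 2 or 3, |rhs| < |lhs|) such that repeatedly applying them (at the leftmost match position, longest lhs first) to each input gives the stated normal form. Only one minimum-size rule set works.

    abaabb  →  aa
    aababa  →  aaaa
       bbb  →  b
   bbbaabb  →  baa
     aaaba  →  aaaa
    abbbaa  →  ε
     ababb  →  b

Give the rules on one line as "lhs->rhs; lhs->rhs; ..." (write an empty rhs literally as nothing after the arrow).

  | abaabb => aabb => aab => aa
  | aababa => aaaba => aaaa
  | bbb => b
  | bbbaabb => baabb => baab => baa

aab->aa; ab->; bb->; bba->bb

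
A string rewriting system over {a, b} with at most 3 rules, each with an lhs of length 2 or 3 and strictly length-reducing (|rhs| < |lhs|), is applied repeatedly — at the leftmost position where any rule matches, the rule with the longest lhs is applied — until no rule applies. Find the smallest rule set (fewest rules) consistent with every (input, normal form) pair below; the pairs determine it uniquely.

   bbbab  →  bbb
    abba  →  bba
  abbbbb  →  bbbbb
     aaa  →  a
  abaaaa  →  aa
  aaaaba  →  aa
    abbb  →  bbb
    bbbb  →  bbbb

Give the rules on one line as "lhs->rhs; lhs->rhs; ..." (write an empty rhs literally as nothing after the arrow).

aaa->a; ab->; abb->bb

  | bbbab => bbb
  | abba => bba
  | abbbbb => bbbbb
  | aaa => a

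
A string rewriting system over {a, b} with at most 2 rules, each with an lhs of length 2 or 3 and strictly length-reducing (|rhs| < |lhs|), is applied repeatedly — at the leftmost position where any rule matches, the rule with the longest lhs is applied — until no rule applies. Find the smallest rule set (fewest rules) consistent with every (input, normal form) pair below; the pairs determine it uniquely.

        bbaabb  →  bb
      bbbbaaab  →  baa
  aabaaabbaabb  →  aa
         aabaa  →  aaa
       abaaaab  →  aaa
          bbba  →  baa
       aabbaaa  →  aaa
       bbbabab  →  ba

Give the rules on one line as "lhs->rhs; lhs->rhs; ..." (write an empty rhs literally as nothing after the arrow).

  | bbaabb => bbab => bb
  | bbbbaaab => babaaab => baaab => baa
  | aabaaabbaabb => aaaabbaabb => aaabaabb => aaaabb => aaab => aa
  | aabaa => aaa

ab->; bbb->ba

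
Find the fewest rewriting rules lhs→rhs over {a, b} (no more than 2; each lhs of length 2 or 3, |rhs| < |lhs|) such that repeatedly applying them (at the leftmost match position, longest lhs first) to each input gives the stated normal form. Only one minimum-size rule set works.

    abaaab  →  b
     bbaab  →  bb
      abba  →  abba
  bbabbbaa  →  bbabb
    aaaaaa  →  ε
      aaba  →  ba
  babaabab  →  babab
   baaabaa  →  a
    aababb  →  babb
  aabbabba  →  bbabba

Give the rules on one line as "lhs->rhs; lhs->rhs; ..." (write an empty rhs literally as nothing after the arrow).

aa->; baa->

  | abaaab => aab => b
  | bbaab => bb
  | abba
  | bbabbbaa => bbabb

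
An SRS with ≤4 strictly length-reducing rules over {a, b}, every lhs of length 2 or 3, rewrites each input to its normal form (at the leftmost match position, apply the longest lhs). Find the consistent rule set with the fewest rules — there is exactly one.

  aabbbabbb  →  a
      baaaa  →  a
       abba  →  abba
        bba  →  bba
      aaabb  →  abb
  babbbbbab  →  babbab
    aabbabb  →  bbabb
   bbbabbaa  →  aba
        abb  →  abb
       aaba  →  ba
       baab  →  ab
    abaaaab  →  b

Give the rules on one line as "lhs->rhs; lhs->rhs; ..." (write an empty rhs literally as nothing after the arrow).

aa->; baa->a; bbb->

  | aabbbabbb => bbbabbb => abbb => a
  | baaaa => aaa => a
  | abba
  | bba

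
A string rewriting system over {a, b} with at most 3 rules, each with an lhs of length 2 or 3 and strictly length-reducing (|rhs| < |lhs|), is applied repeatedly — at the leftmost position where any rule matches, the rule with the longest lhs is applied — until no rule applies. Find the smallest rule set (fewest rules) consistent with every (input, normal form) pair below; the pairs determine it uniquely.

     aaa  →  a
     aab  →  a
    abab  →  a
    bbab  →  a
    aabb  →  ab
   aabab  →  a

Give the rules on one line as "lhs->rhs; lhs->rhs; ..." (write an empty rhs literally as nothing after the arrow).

aa->b; ba->a; bb->a

  | aaa => ba => a
  | aab => bb => a
  | abab => aab => bb => a
  | bbab => aab => bb => a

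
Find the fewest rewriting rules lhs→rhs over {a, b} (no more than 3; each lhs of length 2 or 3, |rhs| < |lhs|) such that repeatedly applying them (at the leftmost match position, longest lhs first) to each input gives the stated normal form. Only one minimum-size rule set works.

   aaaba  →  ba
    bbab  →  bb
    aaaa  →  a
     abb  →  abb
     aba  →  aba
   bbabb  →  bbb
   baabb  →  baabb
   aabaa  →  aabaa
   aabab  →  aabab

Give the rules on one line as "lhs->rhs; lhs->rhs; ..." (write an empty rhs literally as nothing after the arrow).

aaa->; bba->b

  | aaaba => ba
  | bbab => bb
  | aaaa => a
  | abb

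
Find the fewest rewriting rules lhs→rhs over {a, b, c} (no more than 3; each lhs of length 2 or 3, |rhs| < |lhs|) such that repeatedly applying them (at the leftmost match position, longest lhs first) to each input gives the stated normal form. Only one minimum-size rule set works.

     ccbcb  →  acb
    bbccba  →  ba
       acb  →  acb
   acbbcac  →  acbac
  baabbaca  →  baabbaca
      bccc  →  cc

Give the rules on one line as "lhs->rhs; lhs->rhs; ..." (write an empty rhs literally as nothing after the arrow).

bc->; ccb->a

  | ccbcb => acb
  | bbccba => bcba => ba
  | acb
  | acbbcac => acbac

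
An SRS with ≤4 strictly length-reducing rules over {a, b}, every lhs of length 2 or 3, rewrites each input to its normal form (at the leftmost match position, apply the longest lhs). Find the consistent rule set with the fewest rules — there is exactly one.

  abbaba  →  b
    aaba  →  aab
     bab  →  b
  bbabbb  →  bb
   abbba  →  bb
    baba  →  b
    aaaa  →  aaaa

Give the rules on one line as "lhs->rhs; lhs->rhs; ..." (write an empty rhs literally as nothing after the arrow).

  | abbaba => baba => baa => ba => b
  | aaba => aab
  | bab => ba => b
  | bbabbb => bbabb => bbab => bba => bb

abb->b; ba->b; bab->ba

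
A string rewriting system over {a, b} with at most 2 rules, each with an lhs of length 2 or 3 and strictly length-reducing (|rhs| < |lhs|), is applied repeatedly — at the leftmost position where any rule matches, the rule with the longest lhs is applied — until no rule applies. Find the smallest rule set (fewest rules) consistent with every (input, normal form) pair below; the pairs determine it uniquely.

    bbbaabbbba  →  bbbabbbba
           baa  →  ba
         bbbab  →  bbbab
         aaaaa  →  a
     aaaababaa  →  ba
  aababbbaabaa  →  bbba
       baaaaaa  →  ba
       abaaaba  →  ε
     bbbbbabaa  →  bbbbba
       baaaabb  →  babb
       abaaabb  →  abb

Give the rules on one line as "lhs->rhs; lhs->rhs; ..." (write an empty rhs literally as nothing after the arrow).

aa->a; aba->

  | bbbaabbbba => bbbabbbba
  | baa => ba
  | bbbab
  | aaaaa => aaaa => aaa => aa => a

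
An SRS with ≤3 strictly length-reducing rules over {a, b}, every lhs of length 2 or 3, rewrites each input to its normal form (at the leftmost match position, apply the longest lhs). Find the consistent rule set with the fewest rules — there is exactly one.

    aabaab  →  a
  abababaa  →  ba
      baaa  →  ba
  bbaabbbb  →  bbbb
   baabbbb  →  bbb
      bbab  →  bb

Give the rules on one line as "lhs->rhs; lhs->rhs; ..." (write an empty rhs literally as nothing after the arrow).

  | aabaab => aab => a
  | abababaa => babaa => ba
  | baaa => ba
  | bbaabbbb => bbabbb => bbbb

aaa->a; ab->; aba->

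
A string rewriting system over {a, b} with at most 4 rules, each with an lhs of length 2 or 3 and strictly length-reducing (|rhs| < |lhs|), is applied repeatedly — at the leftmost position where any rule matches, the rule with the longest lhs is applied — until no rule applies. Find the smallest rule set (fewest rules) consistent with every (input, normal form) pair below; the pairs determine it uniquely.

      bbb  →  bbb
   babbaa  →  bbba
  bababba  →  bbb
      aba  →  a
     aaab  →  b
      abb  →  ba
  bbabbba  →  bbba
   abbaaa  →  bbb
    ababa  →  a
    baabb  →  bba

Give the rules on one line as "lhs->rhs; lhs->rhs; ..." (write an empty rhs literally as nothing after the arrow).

aa->b; aab->ab; ab->; abb->ba

  | bbb
  | babbaa => bbaaa => bbba
  | bababba => babba => bbaa => bbb
  | aba => a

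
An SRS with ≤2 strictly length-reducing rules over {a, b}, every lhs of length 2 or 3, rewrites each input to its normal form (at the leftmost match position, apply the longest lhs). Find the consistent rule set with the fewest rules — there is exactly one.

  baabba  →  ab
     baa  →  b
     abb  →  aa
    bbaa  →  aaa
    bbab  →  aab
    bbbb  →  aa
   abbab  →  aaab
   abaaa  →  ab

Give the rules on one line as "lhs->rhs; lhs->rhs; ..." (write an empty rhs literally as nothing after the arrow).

ba->b; bb->a

  | baabba => babba => bbba => aba => ab
  | baa => ba => b
  | abb => aa
  | bbaa => aaa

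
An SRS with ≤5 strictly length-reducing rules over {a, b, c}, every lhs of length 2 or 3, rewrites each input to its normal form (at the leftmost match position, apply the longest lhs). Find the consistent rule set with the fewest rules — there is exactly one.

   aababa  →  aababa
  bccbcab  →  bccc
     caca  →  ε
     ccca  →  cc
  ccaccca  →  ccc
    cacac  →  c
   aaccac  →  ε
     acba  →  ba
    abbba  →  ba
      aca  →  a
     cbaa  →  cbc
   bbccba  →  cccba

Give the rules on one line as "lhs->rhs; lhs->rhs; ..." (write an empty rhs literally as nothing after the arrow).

ac->; baa->bc; bb->c; ca->

  | aababa
  | bccbcab => bccbb => bccc
  | caca => ca => ε
  | ccca => cc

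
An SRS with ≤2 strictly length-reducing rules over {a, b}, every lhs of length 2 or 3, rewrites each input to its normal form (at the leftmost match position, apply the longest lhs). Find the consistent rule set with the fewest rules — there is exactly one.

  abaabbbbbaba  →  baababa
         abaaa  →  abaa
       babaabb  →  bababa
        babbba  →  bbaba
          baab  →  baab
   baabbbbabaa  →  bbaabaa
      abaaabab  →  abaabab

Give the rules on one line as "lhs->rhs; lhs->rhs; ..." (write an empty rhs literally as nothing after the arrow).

  | abaabbbbbaba => abababbbaba => ababbababa => abbaababa => baaababa => baababa
  | abaaa => abaa
  | babaabb => bababa
  | babbba => bbaba

aaa->aa; abb->ba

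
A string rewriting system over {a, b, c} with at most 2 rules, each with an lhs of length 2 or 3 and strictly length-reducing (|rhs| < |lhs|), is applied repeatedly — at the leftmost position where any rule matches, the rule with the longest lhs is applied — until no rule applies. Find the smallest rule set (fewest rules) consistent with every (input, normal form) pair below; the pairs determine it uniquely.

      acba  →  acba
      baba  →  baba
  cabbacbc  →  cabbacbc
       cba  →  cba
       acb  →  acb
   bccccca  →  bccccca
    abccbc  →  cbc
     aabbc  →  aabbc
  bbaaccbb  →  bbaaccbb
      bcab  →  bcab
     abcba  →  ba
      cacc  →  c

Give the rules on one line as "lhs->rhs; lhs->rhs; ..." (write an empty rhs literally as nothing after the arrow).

abc->; cac->

  | acba
  | baba
  | cabbacbc
  | cba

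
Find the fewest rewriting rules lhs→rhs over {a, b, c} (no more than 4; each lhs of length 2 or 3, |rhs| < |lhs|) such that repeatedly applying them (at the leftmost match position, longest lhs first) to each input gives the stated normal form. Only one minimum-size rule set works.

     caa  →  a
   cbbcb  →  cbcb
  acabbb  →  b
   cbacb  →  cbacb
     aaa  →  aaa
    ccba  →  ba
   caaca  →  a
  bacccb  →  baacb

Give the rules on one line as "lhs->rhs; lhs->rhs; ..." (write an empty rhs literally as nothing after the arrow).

  | caa => a
  | cbbcb => cbcb
  | acabbb => abbb => bbb => bb => b
  | cbacb

ab->b; bb->b; ca->; cc->a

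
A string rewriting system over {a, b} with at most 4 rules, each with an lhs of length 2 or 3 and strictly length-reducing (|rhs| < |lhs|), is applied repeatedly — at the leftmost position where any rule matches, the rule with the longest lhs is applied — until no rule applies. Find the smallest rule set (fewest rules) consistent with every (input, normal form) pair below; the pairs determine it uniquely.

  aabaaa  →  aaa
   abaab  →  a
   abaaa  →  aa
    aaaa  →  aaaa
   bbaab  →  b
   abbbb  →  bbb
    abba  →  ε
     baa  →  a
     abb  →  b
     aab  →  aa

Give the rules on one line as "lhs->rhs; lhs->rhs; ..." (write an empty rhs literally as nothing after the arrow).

ab->a; aba->; abb->b; ba->

  | aabaaa => aaa
  | abaab => ab => a
  | abaaa => aa
  | aaaa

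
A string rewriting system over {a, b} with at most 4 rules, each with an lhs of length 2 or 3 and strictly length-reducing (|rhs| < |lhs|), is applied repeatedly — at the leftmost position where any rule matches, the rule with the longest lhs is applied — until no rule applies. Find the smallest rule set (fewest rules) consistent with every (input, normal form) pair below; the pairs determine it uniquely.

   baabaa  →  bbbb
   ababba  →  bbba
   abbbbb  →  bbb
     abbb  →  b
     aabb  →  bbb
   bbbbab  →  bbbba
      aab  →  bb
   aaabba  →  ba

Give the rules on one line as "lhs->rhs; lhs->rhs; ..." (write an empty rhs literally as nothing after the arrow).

  | baabaa => bbbaa => bbbb
  | ababba => aabba => bbba
  | abbbbb => bbb
  | abbb => b

aa->b; ab->a; abb->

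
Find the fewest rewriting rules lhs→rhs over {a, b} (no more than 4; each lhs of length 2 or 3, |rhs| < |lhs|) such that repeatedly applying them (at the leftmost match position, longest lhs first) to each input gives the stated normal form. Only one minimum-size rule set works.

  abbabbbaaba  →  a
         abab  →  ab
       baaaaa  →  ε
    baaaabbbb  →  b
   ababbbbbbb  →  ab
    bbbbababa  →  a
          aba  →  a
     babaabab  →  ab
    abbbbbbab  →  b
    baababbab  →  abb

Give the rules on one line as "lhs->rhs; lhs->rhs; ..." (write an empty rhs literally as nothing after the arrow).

aa->; ba->; bbb->a

  | abbabbbaaba => abbbbaaba => aabaaba => baaba => aba => a
  | abab => ab
  | baaaaa => aaaa => aa => ε
  | baaaabbbb => aaabbbb => abbbb => aab => b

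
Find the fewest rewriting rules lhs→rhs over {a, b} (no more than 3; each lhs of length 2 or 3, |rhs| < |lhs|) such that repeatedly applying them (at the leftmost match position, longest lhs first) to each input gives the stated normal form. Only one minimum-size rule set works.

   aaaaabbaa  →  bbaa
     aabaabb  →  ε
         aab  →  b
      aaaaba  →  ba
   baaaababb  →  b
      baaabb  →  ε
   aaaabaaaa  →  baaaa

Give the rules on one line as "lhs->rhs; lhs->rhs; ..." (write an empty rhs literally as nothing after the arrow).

ab->b; bbb->

  | aaaaabbaa => aaaabbaa => aaabbaa => aabbaa => abbaa => bbaa
  | aabaabb => abaabb => baabb => babb => bbb => ε
  | aab => ab => b
  | aaaaba => aaaba => aaba => aba => ba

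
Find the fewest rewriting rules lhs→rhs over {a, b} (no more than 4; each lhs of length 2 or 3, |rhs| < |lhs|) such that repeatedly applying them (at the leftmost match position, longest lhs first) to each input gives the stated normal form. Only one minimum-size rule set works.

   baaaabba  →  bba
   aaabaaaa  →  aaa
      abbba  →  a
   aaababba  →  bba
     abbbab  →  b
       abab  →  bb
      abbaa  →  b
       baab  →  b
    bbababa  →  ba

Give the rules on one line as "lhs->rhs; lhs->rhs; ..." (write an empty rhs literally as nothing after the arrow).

  | baaaabba => aabba => baba => bba
  | aaabaaaa => abaaaaa => baaaaa => aaa
  | abbba => bbba => a
  | aaababba => abaabba => baabba => bba

aab->ba; ab->b; baa->; bbb->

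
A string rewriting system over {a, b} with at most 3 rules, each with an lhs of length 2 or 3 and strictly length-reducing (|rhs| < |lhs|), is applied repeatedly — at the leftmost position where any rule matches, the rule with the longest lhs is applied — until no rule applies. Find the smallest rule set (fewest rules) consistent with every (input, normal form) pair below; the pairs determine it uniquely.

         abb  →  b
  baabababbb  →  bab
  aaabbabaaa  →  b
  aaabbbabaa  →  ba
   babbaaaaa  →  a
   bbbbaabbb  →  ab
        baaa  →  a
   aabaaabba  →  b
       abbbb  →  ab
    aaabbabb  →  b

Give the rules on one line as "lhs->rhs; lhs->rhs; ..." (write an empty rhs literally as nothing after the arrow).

  | abb => aa => b
  | baabababbb => bababbb => babaab => bab
  | aaabbabaaa => babbabaaa => baaabaaa => abaaa => aa => b
  | aaabbbabaa => babbbabaa => baababaa => babaa => ba

aa->b; baa->; bb->a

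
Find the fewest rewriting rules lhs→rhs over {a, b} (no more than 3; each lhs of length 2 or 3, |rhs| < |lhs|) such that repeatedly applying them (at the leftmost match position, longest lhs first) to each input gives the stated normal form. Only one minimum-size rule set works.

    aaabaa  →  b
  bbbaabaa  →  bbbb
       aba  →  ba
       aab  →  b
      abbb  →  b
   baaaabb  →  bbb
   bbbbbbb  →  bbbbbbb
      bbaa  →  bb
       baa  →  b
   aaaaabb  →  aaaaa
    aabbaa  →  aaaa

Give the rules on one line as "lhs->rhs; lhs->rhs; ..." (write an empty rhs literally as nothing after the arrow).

  | aaabaa => aabaa => abaa => baa => b
  | bbbaabaa => bbbbaa => bbbb
  | aba => ba
  | aab => ab => b

ab->b; abb->a; baa->b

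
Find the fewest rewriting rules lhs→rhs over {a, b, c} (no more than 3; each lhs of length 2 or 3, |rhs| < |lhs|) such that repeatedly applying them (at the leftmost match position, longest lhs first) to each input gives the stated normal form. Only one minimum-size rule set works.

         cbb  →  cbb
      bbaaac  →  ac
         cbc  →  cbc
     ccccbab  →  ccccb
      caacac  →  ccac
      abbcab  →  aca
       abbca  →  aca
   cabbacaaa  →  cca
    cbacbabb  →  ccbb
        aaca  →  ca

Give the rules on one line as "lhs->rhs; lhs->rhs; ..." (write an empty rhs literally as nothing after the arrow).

aa->; ab->a; ba->

  | cbb
  | bbaaac => baac => ac
  | cbc
  | ccccbab => ccccb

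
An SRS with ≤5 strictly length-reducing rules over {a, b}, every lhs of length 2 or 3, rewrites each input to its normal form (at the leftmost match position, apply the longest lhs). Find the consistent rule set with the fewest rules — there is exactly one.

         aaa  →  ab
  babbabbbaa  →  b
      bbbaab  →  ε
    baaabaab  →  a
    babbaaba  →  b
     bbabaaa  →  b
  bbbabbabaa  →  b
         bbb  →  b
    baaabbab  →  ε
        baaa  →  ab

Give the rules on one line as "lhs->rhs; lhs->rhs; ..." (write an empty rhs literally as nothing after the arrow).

aa->b; aaa->ab; ba->a; bb->

  | aaa => ab
  | babbabbbaa => abbabbbaa => aabbbaa => bbbbaa => bbaa => aa => b
  | bbbaab => baab => aab => bb => ε
  | baaabaab => aaabaab => abbaab => aaab => abb => a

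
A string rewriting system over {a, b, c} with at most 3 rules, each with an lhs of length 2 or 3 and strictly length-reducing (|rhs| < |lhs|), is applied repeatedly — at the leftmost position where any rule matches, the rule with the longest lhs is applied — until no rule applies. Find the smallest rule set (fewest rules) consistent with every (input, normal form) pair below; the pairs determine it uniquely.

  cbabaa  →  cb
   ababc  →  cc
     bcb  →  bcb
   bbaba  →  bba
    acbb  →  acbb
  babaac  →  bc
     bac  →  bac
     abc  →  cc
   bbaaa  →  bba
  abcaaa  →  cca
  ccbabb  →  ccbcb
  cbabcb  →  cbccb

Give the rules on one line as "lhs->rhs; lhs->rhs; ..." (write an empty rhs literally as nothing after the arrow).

  | cbabaa => cbaa => cb
  | ababc => abc => cc
  | bcb
  | bbaba => bba

aa->; ab->c; aba->a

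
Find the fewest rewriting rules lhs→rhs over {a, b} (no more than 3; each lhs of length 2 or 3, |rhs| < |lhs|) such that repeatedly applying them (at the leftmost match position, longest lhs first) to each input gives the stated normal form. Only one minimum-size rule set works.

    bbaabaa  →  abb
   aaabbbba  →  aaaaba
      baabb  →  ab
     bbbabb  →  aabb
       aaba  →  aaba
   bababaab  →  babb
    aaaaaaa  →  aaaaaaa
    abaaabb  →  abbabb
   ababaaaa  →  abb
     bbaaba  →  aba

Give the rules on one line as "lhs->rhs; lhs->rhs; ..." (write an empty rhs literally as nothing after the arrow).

baa->bb; bbb->a

  | bbaabaa => bbbbaa => abaa => abb
  | aaabbbba => aaaaba
  | baabb => bbbb => ab
  | bbbabb => aabb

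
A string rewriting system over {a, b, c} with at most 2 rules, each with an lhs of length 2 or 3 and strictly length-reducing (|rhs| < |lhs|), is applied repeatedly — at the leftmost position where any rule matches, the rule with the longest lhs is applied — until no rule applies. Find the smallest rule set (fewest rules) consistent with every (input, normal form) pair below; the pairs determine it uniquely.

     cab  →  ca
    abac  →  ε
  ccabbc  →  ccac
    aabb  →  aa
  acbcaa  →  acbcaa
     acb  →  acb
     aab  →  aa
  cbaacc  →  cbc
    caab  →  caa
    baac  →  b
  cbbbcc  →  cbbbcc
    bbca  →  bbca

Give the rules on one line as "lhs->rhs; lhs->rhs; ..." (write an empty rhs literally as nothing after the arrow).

aac->; ab->a

  | cab => ca
  | abac => aac => ε
  | ccabbc => ccabc => ccac
  | aabb => aab => aa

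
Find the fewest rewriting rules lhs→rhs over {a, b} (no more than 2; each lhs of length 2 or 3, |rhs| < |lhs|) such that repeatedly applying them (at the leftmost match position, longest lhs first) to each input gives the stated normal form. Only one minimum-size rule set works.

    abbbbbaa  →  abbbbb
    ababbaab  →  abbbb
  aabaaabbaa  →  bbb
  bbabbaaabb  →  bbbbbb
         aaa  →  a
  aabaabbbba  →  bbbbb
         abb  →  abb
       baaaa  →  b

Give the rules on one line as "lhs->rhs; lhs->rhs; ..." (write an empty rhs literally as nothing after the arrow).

aa->; ba->b

  | abbbbbaa => abbbbba => abbbbb
  | ababbaab => abbbaab => abbbab => abbbb
  | aabaaabbaa => baaabbaa => baabbaa => babbaa => bbbaa => bbba => bbb
  | bbabbaaabb => bbbbaaabb => bbbbaabb => bbbbabb => bbbbbb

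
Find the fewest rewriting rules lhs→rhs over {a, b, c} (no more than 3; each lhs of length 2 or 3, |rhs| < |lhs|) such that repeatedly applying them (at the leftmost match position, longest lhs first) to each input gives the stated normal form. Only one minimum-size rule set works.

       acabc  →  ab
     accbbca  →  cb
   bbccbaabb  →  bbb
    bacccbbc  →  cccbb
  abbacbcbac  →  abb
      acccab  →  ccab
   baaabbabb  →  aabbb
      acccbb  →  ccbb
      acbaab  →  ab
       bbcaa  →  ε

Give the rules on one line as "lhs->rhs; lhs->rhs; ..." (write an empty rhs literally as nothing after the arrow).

  | acabc => abc => ab
  | accbbca => cbbca => cbba => cb
  | bbccbaabb => bbcbaabb => bbbaabb => bbabb => bbb
  | bacccbbc => cccbbc => cccbb

ac->; ba->; bc->b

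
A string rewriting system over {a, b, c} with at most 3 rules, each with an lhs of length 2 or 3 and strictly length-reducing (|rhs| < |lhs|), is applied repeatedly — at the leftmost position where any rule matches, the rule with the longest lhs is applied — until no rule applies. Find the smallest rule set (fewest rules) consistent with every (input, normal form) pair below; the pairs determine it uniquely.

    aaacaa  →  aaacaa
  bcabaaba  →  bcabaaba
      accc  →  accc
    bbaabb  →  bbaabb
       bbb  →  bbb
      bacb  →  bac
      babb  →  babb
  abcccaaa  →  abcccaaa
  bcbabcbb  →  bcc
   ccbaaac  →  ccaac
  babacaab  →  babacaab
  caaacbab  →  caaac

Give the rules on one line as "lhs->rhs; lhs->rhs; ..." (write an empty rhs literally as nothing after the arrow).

cb->c; cba->c

  | aaacaa
  | bcabaaba
  | accc
  | bbaabb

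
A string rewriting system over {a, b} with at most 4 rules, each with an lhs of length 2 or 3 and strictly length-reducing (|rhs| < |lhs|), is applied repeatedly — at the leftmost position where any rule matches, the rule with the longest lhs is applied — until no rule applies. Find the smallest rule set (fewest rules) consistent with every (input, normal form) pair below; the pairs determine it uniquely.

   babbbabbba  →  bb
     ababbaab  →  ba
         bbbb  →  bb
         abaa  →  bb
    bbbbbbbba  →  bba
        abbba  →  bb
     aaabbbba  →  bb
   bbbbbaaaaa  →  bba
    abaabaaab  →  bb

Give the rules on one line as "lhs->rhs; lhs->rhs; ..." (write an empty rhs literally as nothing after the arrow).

aa->b; ab->b; bbb->ba

  | babbbabbba => bbbbabbba => bababbba => bbabbba => bbbbba => babba => bbba => baa => bb
  | ababbaab => babbaab => bbbaab => baaab => bbab => bbb => ba
  | bbbb => bab => bb
  | abaa => baa => bb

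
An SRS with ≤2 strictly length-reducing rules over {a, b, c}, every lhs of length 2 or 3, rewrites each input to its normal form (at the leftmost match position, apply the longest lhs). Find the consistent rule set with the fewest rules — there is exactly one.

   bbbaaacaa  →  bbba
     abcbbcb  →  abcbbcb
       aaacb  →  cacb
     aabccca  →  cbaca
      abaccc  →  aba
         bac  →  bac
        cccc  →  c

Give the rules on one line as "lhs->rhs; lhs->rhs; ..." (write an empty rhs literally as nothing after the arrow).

  | bbbaaacaa => bbbcacaa => bbbcacc => bbbcaa => bbbcc => bbba
  | abcbbcb
  | aaacb => cacb
  | aabccca => cbccca => cbaca

aa->c; cc->a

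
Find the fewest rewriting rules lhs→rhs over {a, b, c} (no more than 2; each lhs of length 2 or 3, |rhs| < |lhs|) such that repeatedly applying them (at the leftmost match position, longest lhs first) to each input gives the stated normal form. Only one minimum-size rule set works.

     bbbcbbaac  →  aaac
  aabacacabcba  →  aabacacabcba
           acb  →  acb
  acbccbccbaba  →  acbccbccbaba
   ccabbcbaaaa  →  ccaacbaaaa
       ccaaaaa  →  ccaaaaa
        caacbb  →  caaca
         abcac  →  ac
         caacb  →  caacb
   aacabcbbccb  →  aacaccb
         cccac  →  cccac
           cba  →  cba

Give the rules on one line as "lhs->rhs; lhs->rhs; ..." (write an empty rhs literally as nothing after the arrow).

  | bbbcbbaac => abcbbaac => abcaaac => aaac
  | aabacacabcba
  | acb
  | acbccbccbaba

bb->a; bca->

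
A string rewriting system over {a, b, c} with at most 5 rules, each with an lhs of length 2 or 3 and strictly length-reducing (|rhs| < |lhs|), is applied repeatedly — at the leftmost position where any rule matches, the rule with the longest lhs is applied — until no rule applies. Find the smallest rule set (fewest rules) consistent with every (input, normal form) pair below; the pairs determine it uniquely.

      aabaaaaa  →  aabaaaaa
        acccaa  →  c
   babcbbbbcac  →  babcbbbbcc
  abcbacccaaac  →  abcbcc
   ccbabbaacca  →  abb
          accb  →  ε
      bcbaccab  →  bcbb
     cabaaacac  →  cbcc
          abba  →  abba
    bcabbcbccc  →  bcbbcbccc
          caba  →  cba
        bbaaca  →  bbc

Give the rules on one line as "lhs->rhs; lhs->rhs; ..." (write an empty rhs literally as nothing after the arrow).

ac->c; ca->c; cca->; ccb->

  | aabaaaaa
  | acccaa => cccaa => ca => c
  | babcbbbbcac => babcbbbbcc
  | abcbacccaaac => abcbcccaaac => abcbcaac => abcbcac => abcbcc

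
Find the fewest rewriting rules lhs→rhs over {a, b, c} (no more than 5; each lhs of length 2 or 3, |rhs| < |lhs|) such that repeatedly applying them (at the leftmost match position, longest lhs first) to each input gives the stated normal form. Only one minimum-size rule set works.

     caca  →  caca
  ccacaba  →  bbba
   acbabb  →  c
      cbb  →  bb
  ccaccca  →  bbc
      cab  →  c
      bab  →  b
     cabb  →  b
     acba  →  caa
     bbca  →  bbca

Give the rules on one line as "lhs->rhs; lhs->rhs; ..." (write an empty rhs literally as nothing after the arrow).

ab->; acb->ca; cb->b; cca->bc

  | caca
  | ccacaba => bccaba => bbcba => bbba
  | acbabb => caabb => cab => c
  | cbb => bb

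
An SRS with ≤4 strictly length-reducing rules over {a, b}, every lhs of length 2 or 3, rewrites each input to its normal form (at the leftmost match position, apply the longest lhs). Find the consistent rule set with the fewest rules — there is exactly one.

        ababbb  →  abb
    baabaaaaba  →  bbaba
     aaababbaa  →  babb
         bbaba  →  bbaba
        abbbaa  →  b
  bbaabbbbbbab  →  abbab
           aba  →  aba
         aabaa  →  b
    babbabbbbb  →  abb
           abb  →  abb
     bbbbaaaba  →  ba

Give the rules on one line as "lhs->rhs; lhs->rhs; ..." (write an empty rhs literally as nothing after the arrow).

  | ababbb => abaab => abb
  | baabaaaaba => bbaaaaba => bbaba
  | aaababbaa => babbaa => babb
  | bbaba

aa->; aaa->; bbb->ab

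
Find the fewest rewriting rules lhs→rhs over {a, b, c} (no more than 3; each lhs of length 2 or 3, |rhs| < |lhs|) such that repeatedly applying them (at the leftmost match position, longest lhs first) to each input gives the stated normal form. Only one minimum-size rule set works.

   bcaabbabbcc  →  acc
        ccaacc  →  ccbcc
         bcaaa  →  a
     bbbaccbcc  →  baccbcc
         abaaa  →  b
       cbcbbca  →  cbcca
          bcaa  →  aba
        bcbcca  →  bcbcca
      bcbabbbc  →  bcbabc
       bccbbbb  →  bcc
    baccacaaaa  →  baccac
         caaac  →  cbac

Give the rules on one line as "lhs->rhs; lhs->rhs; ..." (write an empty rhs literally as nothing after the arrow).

  | bcaabbabbcc => ababbabbcc => abaabbcc => abbbbcc => abbcc => acc
  | ccaacc => ccbcc
  | bcaaa => abaa => abb => a
  | bbbaccbcc => baccbcc

aa->b; bb->; bca->ab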